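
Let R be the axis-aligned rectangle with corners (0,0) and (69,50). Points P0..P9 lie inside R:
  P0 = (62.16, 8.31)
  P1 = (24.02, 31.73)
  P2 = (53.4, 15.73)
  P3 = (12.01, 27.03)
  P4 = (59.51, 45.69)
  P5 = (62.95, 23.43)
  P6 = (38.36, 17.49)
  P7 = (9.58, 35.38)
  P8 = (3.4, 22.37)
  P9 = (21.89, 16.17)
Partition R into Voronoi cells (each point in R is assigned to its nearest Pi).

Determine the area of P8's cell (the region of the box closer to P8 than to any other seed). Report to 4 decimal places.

1. box [0,69]×[0,50]: [(0, 0) (69, 0) (69, 50) (0, 50)]
2. ⊥bis P8·P0 via (32.78,15.34): [(0, 0) (29.1095, 0) (41.0734, 50) (0, 50)]  |A|=1754.5715
3. ⊥bis P8·P1 via (13.71,27.05): [(0, 0) (25.9888, 0) (3.2923, 50) (0, 50)]  |A|=732.0276
4. ⊥bis P8·P2 via (28.4,19.05): [(0, 0) (25.8702, 0) (25.897, 0.2021) (3.2923, 50) (0, 50)]  |A|=732.0157
5. ⊥bis P8·P3 via (7.705,24.7): [(0, 38.9361) (0, 0) (21.0734, 0)]  |A|=410.2578
6. ⊥bis P8·P4 via (31.455,34.03): [(0, 38.9361) (0, 0) (21.0734, 0)]  |A|=410.2578
7. ⊥bis P8·P5 via (33.175,22.9): [(0, 38.9361) (0, 0) (21.0734, 0)]  |A|=410.2578
8. ⊥bis P8·P6 via (20.88,19.93): [(18.7081, 4.3703) (0, 38.9361) (0, 0) (18.098, 0)]  |A|=403.7561
9. ⊥bis P8·P7 via (6.49,28.875): [(18.7081, 4.3703) (5.0838, 29.543) (0, 31.9579) (0, 0) (18.098, 0)]  |A|=386.018
10. ⊥bis P8·P9 via (12.645,19.27): [(11.8795, 16.987) (5.0838, 29.543) (0, 31.9579) (0, 0) (6.1835, 0)]  |A|=266.0516
11. canonical 5-gon: [(11.8795, 16.987) (5.0838, 29.543) (0, 31.9579) (0, 0) (6.1835, 0)]
12. shoelace: 266.0516

Area of P8's cell: 266.0516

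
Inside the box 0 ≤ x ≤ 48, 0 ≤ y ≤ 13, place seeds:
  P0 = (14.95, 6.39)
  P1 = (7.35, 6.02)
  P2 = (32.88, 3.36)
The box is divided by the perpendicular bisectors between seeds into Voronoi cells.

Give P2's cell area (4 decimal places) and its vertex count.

1. box [0,48]×[0,13]: [(0, 0) (48, 0) (48, 13) (0, 13)]
2. ⊥bis P2·P0 via (23.915,4.875): [(23.0912, 0) (48, 0) (48, 13) (25.288, 13)]  |A|=309.5351
3. ⊥bis P2·P1 via (20.115,4.69): [(23.0912, 0) (48, 0) (48, 13) (25.288, 13)]  |A|=309.5351
4. canonical 4-gon: [(23.0912, 0) (48, 0) (48, 13) (25.288, 13)]
5. shoelace: 309.5351

Area of P2's cell: 309.5351 (4 vertices)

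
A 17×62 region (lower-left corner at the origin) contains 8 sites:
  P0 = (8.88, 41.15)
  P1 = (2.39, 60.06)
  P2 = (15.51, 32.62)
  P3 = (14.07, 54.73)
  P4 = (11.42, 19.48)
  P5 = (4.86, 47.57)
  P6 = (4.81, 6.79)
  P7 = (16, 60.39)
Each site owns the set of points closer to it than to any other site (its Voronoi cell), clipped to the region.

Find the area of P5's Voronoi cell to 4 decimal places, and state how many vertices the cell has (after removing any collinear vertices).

1. box [0,17]×[0,62]: [(0, 0) (17, 0) (17, 62) (0, 62)]
2. ⊥bis P5·P0 via (6.87,44.36): [(0, 40.0582) (17, 50.7031) (17, 62) (0, 62)]  |A|=282.5289
3. ⊥bis P5·P1 via (3.625,53.815): [(0, 53.0981) (0, 40.0582) (17, 50.7031) (17, 56.46)]  |A|=159.7731
4. ⊥bis P5·P2 via (10.185,40.095): [(0, 53.0981) (0, 40.0582) (17, 50.7031) (17, 56.46)]  |A|=159.7731
5. ⊥bis P5·P3 via (9.465,51.15): [(6.8911, 54.4609) (0, 53.0981) (0, 40.0582) (12.1657, 47.676)]  |A|=106.2915
6. ⊥bis P5·P4 via (8.14,33.525): [(6.8911, 54.4609) (0, 53.0981) (0, 40.0582) (12.1657, 47.676)]  |A|=106.2915
7. ⊥bis P5·P6 via (4.835,27.18): [(6.8911, 54.4609) (0, 53.0981) (0, 40.0582) (12.1657, 47.676)]  |A|=106.2915
8. ⊥bis P5·P7 via (10.43,53.98): [(6.8911, 54.4609) (0, 53.0981) (0, 40.0582) (12.1657, 47.676)]  |A|=106.2915
9. canonical 4-gon: [(6.8911, 54.4609) (0, 53.0981) (0, 40.0582) (12.1657, 47.676)]
10. shoelace: 106.2915

Area of P5's cell: 106.2915 (4 vertices)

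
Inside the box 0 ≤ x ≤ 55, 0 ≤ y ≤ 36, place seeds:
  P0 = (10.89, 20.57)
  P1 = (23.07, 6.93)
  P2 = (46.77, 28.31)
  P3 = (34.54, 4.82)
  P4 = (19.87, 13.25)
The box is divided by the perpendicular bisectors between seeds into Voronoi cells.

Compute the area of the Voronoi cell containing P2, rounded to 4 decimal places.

Area of P2's cell: 522.2629

1. box [0,55]×[0,36]: [(0, 0) (55, 0) (55, 36) (0, 36)]
2. ⊥bis P2·P0 via (28.83,24.44): [(34.1022, 0) (55, 0) (55, 36) (26.3363, 36)]  |A|=892.1077
3. ⊥bis P2·P1 via (34.92,17.62): [(28.8496, 24.3491) (50.8152, 0) (55, 0) (55, 36) (26.3363, 36)]  |A|=688.6344
4. ⊥bis P2·P3 via (40.655,16.565): [(28.8496, 24.3491) (31.6354, 21.261) (55, 9.0963) (55, 36) (26.3363, 36)]  |A|=537.8815
5. ⊥bis P2·P4 via (33.32,20.78): [(27.2999, 31.533) (33.633, 20.221) (55, 9.0963) (55, 36) (26.3363, 36)]  |A|=522.2629
6. canonical 5-gon: [(27.2999, 31.533) (33.633, 20.221) (55, 9.0963) (55, 36) (26.3363, 36)]
7. shoelace: 522.2629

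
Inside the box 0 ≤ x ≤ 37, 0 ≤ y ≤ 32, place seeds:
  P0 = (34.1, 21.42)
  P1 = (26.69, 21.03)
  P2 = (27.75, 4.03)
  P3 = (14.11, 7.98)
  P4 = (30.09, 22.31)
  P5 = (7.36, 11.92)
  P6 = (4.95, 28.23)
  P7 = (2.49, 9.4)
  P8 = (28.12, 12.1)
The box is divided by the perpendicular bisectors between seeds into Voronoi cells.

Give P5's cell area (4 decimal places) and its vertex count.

Area of P5's cell: 127.4351 (4 vertices)

1. box [0,37]×[0,32]: [(0, 0) (37, 0) (37, 32) (0, 32)]
2. ⊥bis P5·P0 via (20.73,16.67): [(0, 0) (26.6524, 0) (15.2837, 32) (0, 32)]  |A|=670.9771
3. ⊥bis P5·P1 via (17.025,16.475): [(0, 0) (24.7895, 0) (9.7083, 32) (0, 32)]  |A|=551.9636
4. ⊥bis P5·P2 via (17.555,7.975): [(0, 0) (14.469, 0) (19.1222, 12.0251) (9.7083, 32) (0, 32)]  |A|=489.9116
5. ⊥bis P5·P3 via (10.735,9.95): [(0, 0) (4.9271, 0) (15.9165, 18.827) (9.7083, 32) (0, 32)]  |A|=364.9897
6. ⊥bis P5·P4 via (18.725,17.115): [(0, 0) (4.9271, 0) (15.9165, 18.827) (9.7083, 32) (0, 32)]  |A|=364.9897
7. ⊥bis P5·P6 via (6.155,20.075): [(0, 19.1655) (0, 0) (4.9271, 0) (15.9165, 18.827) (14.7311, 21.3422)]  |A|=218.7223
8. ⊥bis P5·P7 via (4.925,10.66): [(0.4866, 19.2374) (7.85, 5.0074) (15.9165, 18.827) (14.7311, 21.3422)]  |A|=127.4351
9. ⊥bis P5·P8 via (17.74,12.01): [(0.4866, 19.2374) (7.85, 5.0074) (15.9165, 18.827) (14.7311, 21.3422)]  |A|=127.4351
10. canonical 4-gon: [(0.4866, 19.2374) (7.85, 5.0074) (15.9165, 18.827) (14.7311, 21.3422)]
11. shoelace: 127.4351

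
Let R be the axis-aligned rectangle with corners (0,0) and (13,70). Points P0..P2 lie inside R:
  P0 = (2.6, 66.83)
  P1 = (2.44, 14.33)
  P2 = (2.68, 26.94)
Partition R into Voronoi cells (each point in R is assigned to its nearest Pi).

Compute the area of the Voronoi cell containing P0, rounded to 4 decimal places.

Area of P0's cell: 300.3944

1. box [0,13]×[0,70]: [(0, 0) (13, 0) (13, 70) (0, 70)]
2. ⊥bis P0·P1 via (2.52,40.58): [(0, 40.5877) (13, 40.5481) (13, 70) (0, 70)]  |A|=382.6177
3. ⊥bis P0·P2 via (2.64,46.885): [(0, 46.8797) (13, 46.9058) (13, 70) (0, 70)]  |A|=300.3944
4. canonical 4-gon: [(0, 46.8797) (13, 46.9058) (13, 70) (0, 70)]
5. shoelace: 300.3944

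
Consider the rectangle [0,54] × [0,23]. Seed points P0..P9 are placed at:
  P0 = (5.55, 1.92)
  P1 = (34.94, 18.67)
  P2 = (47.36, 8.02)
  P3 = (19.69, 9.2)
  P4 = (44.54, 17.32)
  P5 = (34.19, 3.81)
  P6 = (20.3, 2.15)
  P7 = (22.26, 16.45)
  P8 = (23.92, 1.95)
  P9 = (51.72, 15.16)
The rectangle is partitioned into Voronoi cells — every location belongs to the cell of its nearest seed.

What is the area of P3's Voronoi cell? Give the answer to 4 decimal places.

Area of P3's cell: 138.1780

1. box [0,54]×[0,23]: [(0, 0) (54, 0) (54, 23) (0, 23)]
2. ⊥bis P3·P0 via (12.62,5.56): [(15.4826, 0) (54, 0) (54, 23) (3.641, 23)]  |A|=1022.079
3. ⊥bis P3·P1 via (27.315,13.935): [(15.4826, 0) (35.9684, 0) (21.6858, 23) (3.641, 23)]  |A|=443.1022
4. ⊥bis P3·P2 via (33.525,8.61): [(15.4826, 0) (33.1578, 0) (33.3384, 4.2352) (21.6858, 23) (3.641, 23)]  |A|=437.1505
5. ⊥bis P3·P4 via (32.115,13.26): [(15.4826, 0) (33.1578, 0) (33.3384, 4.2352) (21.6858, 23) (3.641, 23)]  |A|=437.1505
6. ⊥bis P3·P5 via (26.94,6.505): [(15.4826, 0) (24.5219, 0) (28.8081, 11.5306) (21.6858, 23) (3.641, 23)]  |A|=377.1101
7. ⊥bis P3·P6 via (19.995,5.675): [(12.8778, 5.0592) (26.852, 6.2683) (28.8081, 11.5306) (21.6858, 23) (3.641, 23)]  |A|=311.8557
8. ⊥bis P3·P7 via (20.975,12.825): [(6.1793, 18.0698) (12.8778, 5.0592) (26.852, 6.2683) (28.3213, 10.2209)]  |A|=144.481
9. ⊥bis P3·P8 via (21.805,5.575): [(6.1793, 18.0698) (12.8778, 5.0592) (22.3214, 5.8763) (27.9207, 9.1432) (28.3213, 10.2209)]  |A|=138.178
10. ⊥bis P3·P9 via (35.705,12.18): [(6.1793, 18.0698) (12.8778, 5.0592) (22.3214, 5.8763) (27.9207, 9.1432) (28.3213, 10.2209)]  |A|=138.178
11. canonical 5-gon: [(6.1793, 18.0698) (12.8778, 5.0592) (22.3214, 5.8763) (27.9207, 9.1432) (28.3213, 10.2209)]
12. shoelace: 138.178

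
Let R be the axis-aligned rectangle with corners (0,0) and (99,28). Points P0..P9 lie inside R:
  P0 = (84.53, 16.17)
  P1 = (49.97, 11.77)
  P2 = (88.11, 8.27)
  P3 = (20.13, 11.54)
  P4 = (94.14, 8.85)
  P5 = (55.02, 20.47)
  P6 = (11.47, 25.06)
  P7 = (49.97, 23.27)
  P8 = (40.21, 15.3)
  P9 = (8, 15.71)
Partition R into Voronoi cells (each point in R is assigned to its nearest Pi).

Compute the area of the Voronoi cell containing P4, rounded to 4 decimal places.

1. box [0,99]×[0,28]: [(0, 0) (99, 0) (99, 28) (0, 28)]
2. ⊥bis P4·P0 via (89.335,12.51): [(79.8061, 0) (99, 0) (99, 25.1986)]  |A|=241.8305
3. ⊥bis P4·P1 via (72.055,10.31): [(79.8061, 0) (99, 0) (99, 25.1986)]  |A|=241.8305
4. ⊥bis P4·P2 via (91.125,8.56): [(90.587, 14.1536) (91.9483, 0) (99, 0) (99, 25.1986)]  |A|=155.9016
5. ⊥bis P4·P3 via (57.135,10.195): [(90.587, 14.1536) (91.9483, 0) (99, 0) (99, 25.1986)]  |A|=155.9016
6. ⊥bis P4·P5 via (74.58,14.66): [(90.587, 14.1536) (91.9483, 0) (99, 0) (99, 25.1986)]  |A|=155.9016
7. ⊥bis P4·P6 via (52.805,16.955): [(90.587, 14.1536) (91.9483, 0) (99, 0) (99, 25.1986)]  |A|=155.9016
8. ⊥bis P4·P7 via (72.055,16.06): [(90.587, 14.1536) (91.9483, 0) (99, 0) (99, 25.1986)]  |A|=155.9016
9. ⊥bis P4·P8 via (67.175,12.075): [(90.587, 14.1536) (91.9483, 0) (99, 0) (99, 25.1986)]  |A|=155.9016
10. ⊥bis P4·P9 via (51.07,12.28): [(90.587, 14.1536) (91.9483, 0) (99, 0) (99, 25.1986)]  |A|=155.9016
11. canonical 4-gon: [(90.587, 14.1536) (91.9483, 0) (99, 0) (99, 25.1986)]
12. shoelace: 155.9016

Area of P4's cell: 155.9016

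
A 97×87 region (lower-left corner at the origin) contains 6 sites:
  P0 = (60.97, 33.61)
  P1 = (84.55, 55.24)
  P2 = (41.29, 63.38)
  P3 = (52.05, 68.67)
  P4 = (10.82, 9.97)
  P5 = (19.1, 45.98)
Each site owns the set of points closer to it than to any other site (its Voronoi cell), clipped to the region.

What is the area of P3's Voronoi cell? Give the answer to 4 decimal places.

1. box [0,97]×[0,87]: [(0, 0) (97, 0) (97, 87) (0, 87)]
2. ⊥bis P3·P0 via (56.51,51.14): [(0, 36.7627) (97, 61.4415) (97, 87) (0, 87)]  |A|=3676.0975
3. ⊥bis P3·P1 via (68.3,61.955): [(0, 36.7627) (64.691, 53.2214) (78.6494, 87) (0, 87)]  |A|=2953.2838
4. ⊥bis P3·P2 via (46.67,66.025): [(54.2684, 50.5697) (64.691, 53.2214) (78.6494, 87) (36.3579, 87)]  |A|=927.8688
5. ⊥bis P3·P4 via (31.435,39.32): [(54.2684, 50.5697) (64.691, 53.2214) (78.6494, 87) (36.3579, 87)]  |A|=927.8688
6. ⊥bis P3·P5 via (35.575,57.325): [(54.2684, 50.5697) (64.691, 53.2214) (78.6494, 87) (36.3579, 87)]  |A|=927.8688
7. canonical 4-gon: [(54.2684, 50.5697) (64.691, 53.2214) (78.6494, 87) (36.3579, 87)]
8. shoelace: 927.8688

Area of P3's cell: 927.8688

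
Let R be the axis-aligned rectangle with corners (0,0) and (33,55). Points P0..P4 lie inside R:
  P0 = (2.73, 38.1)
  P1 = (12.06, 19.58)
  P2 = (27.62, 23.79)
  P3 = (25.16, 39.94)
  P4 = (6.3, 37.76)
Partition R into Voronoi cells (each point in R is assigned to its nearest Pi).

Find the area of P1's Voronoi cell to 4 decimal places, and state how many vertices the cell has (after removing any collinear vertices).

1. box [0,33]×[0,55]: [(0, 0) (33, 0) (33, 55) (0, 55)]
2. ⊥bis P1·P0 via (7.395,28.84): [(0, 25.1145) (0, 0) (33, 0) (33, 41.7393)]  |A|=1103.0882
3. ⊥bis P1·P2 via (19.84,21.685): [(16.6435, 33.4992) (0, 25.1145) (0, 0) (25.7072, 0)]  |A|=639.5823
4. ⊥bis P1·P3 via (18.61,29.76): [(17.4539, 30.5038) (14.487, 32.4128) (0, 25.1145) (0, 0) (25.7072, 0)]  |A|=635.9124
5. ⊥bis P1·P4 via (9.18,28.67): [(17.4539, 30.5038) (16.6337, 31.0316) (3.4605, 26.8579) (0, 25.1145) (0, 0) (25.7072, 0)]  |A|=622.3349
6. canonical 6-gon: [(17.4539, 30.5038) (16.6337, 31.0316) (3.4605, 26.8579) (0, 25.1145) (0, 0) (25.7072, 0)]
7. shoelace: 622.3349

Area of P1's cell: 622.3349 (6 vertices)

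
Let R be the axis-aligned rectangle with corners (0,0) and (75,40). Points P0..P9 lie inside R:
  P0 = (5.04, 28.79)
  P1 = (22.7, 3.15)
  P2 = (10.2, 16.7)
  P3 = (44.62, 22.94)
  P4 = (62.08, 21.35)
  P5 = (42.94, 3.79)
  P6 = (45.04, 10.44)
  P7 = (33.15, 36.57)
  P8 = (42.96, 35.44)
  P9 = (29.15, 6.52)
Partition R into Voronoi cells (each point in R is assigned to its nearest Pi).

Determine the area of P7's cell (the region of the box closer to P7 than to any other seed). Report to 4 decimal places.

1. box [0,75]×[0,40]: [(0, 0) (75, 0) (75, 40) (0, 40)]
2. ⊥bis P7·P0 via (19.095,32.68): [(28.1398, 0) (75, 0) (75, 40) (17.069, 40)]  |A|=2095.8223
3. ⊥bis P7·P1 via (27.925,19.86): [(22.1428, 21.668) (75, 5.1403) (75, 40) (17.069, 40)]  |A|=1452.2889
4. ⊥bis P7·P2 via (21.675,26.635): [(20.3419, 28.1747) (27.3981, 20.0247) (75, 5.1403) (75, 40) (17.069, 40)]  |A|=1436.6711
5. ⊥bis P7·P3 via (38.885,29.755): [(20.3419, 28.1747) (27.3662, 20.0616) (51.0593, 40) (17.069, 40)]  |A|=367.1107
6. ⊥bis P7·P4 via (47.615,28.96): [(20.3419, 28.1747) (27.3662, 20.0616) (51.0593, 40) (17.069, 40)]  |A|=367.1107
7. ⊥bis P7·P5 via (38.045,20.18): [(20.3419, 28.1747) (27.3662, 20.0616) (51.0593, 40) (17.069, 40)]  |A|=367.1107
8. ⊥bis P7·P6 via (39.095,23.505): [(20.3419, 28.1747) (27.3662, 20.0616) (51.0593, 40) (17.069, 40)]  |A|=367.1107
9. ⊥bis P7·P8 via (38.055,36.005): [(20.3419, 28.1747) (27.3662, 20.0616) (37.1687, 28.3107) (38.5152, 40) (17.069, 40)]  |A|=293.7946
10. ⊥bis P7·P9 via (31.15,21.545): [(20.3419, 28.1747) (25.4217, 22.3075) (29.4049, 21.7773) (37.1687, 28.3107) (38.5152, 40) (17.069, 40)]  |A|=289.8372
11. canonical 6-gon: [(20.3419, 28.1747) (25.4217, 22.3075) (29.4049, 21.7773) (37.1687, 28.3107) (38.5152, 40) (17.069, 40)]
12. shoelace: 289.8372

Area of P7's cell: 289.8372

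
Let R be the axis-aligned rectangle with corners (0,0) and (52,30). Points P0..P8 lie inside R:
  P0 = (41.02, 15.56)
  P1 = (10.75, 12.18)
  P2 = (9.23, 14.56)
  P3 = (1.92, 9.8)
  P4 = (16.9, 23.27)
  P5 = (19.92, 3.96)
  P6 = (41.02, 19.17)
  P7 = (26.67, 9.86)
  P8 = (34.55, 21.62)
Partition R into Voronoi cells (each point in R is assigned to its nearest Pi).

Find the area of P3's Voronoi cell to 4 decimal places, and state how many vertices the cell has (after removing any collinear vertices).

1. box [0,52]×[0,30]: [(0, 0) (52, 0) (52, 30) (0, 30)]
2. ⊥bis P3·P0 via (21.47,12.68): [(0, 0) (23.3379, 0) (18.9185, 30) (0, 30)]  |A|=633.8469
3. ⊥bis P3·P1 via (6.335,10.99): [(0, 0) (9.2972, 0) (1.2111, 30) (0, 30)]  |A|=157.6249
4. ⊥bis P3·P2 via (5.575,12.18): [(0, 20.7416) (0, 0) (9.2972, 0) (6.3245, 11.029)]  |A|=116.8594
5. ⊥bis P3·P4 via (9.41,16.535): [(0, 20.7416) (0, 0) (9.2972, 0) (6.3245, 11.029)]  |A|=116.8594
6. ⊥bis P3·P5 via (10.92,6.88): [(0, 20.7416) (0, 0) (8.6878, 0) (9.0207, 1.0259) (6.3245, 11.029)]  |A|=116.5468
7. ⊥bis P3·P6 via (21.47,14.485): [(0, 20.7416) (0, 0) (8.6878, 0) (9.0207, 1.0259) (6.3245, 11.029)]  |A|=116.5468
8. ⊥bis P3·P7 via (14.295,9.83): [(0, 20.7416) (0, 0) (8.6878, 0) (9.0207, 1.0259) (6.3245, 11.029)]  |A|=116.5468
9. ⊥bis P3·P8 via (18.235,15.71): [(0, 20.7416) (0, 0) (8.6878, 0) (9.0207, 1.0259) (6.3245, 11.029)]  |A|=116.5468
10. canonical 5-gon: [(0, 20.7416) (0, 0) (8.6878, 0) (9.0207, 1.0259) (6.3245, 11.029)]
11. shoelace: 116.5468

Area of P3's cell: 116.5468 (5 vertices)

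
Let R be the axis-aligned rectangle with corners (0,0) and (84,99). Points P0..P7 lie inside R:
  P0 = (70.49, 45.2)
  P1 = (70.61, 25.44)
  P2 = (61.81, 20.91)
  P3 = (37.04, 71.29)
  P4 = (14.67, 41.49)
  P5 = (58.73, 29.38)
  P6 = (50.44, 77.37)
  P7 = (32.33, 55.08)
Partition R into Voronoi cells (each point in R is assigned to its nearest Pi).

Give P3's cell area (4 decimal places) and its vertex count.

Area of P3's cell: 1308.2143 (5 vertices)

1. box [0,84]×[0,99]: [(0, 0) (84, 0) (84, 99) (0, 99)]
2. ⊥bis P3·P0 via (53.765,58.245): [(0, 0) (8.3356, 0) (84, 97.0093) (84, 99) (0, 99)]  |A|=4645.9265
3. ⊥bis P3·P1 via (53.825,48.365): [(0, 8.9559) (35.7192, 35.1085) (84, 97.0093) (84, 99) (0, 99)]  |A|=4339.6511
4. ⊥bis P3·P2 via (49.425,46.1): [(0, 21.7995) (41.0996, 42.0067) (84, 97.0093) (84, 99) (0, 99)]  |A|=4022.8736
5. ⊥bis P3·P4 via (25.855,56.39): [(0, 75.7986) (42.5457, 43.8608) (84, 97.0093) (84, 99) (0, 99)]  |A|=2850.6697
6. ⊥bis P3·P5 via (47.885,50.335): [(0, 75.7986) (39.6196, 46.0573) (47.3994, 50.0837) (84, 97.0093) (84, 99) (0, 99)]  |A|=2836.2343
7. ⊥bis P3·P6 via (43.74,74.33): [(0, 75.7986) (39.6196, 46.0573) (47.3994, 50.0837) (52.0411, 56.0348) (32.5464, 99) (0, 99)]  |A|=1699.0679
8. ⊥bis P3·P7 via (34.685,63.185): [(0, 75.7986) (5.5106, 71.662) (50.9398, 58.462) (32.5464, 99) (0, 99)]  |A|=1308.2143
9. canonical 5-gon: [(0, 75.7986) (5.5106, 71.662) (50.9398, 58.462) (32.5464, 99) (0, 99)]
10. shoelace: 1308.2143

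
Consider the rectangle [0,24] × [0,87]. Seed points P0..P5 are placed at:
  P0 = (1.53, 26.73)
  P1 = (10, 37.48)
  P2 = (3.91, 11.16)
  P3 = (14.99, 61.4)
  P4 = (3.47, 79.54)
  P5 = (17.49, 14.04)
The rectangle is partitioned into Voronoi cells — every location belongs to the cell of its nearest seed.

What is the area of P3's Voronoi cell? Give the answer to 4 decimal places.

1. box [0,24]×[0,87]: [(0, 0) (24, 0) (24, 87) (0, 87)]
2. ⊥bis P3·P0 via (8.26,44.065): [(0, 47.2718) (24, 37.9542) (24, 87) (0, 87)]  |A|=1065.2877
3. ⊥bis P3·P1 via (12.495,49.44): [(0, 52.0466) (24, 47.0399) (24, 87) (0, 87)]  |A|=898.9617
4. ⊥bis P3·P2 via (9.45,36.28): [(0, 52.0466) (24, 47.0399) (24, 87) (0, 87)]  |A|=898.9617
5. ⊥bis P3·P4 via (9.23,70.47): [(0, 64.6084) (0, 52.0466) (24, 47.0399) (24, 79.8498)]  |A|=544.4605
6. ⊥bis P3·P5 via (16.24,37.72): [(0, 64.6084) (0, 52.0466) (24, 47.0399) (24, 79.8498)]  |A|=544.4605
7. canonical 4-gon: [(0, 64.6084) (0, 52.0466) (24, 47.0399) (24, 79.8498)]
8. shoelace: 544.4605

Area of P3's cell: 544.4605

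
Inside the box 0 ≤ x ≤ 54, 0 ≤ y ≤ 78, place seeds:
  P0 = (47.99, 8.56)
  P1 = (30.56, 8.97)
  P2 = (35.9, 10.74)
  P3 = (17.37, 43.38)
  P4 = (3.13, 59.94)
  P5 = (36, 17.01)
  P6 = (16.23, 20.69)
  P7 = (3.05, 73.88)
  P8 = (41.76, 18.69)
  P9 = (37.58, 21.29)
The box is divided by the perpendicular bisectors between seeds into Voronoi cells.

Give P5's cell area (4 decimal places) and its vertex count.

1. box [0,54]×[0,78]: [(0, 0) (54, 0) (54, 78) (0, 78)]
2. ⊥bis P5·P0 via (41.995,12.785): [(0, 0) (32.9847, 0) (54, 29.8193) (54, 78) (0, 78)]  |A|=3898.6694
3. ⊥bis P5·P1 via (33.28,12.99): [(0, 35.5078) (39.2789, 8.931) (54, 29.8193) (54, 78) (0, 78)]  |A|=3054.0215
4. ⊥bis P5·P2 via (35.95,13.875): [(0, 35.5078) (31.876, 13.94) (42.6875, 13.7675) (54, 29.8193) (54, 78) (0, 78)]  |A|=3027.5828
5. ⊥bis P5·P3 via (26.685,30.195): [(17.4719, 23.6861) (31.876, 13.94) (42.6875, 13.7675) (54, 29.8193) (54, 49.4926)]  |A|=669.2369
6. ⊥bis P5·P4 via (19.565,38.475): [(17.4719, 23.6861) (31.876, 13.94) (42.6875, 13.7675) (54, 29.8193) (54, 49.4926)]  |A|=669.2369
7. ⊥bis P5·P6 via (26.115,18.85): [(28.4602, 31.4492) (25.9477, 17.9512) (31.876, 13.94) (42.6875, 13.7675) (54, 29.8193) (54, 49.4926)]  |A|=604.829
8. ⊥bis P5·P7 via (19.525,45.445): [(28.4602, 31.4492) (25.9477, 17.9512) (31.876, 13.94) (42.6875, 13.7675) (54, 29.8193) (54, 49.4926)]  |A|=604.829
9. ⊥bis P5·P8 via (38.88,17.85): [(33.811, 35.2294) (28.4602, 31.4492) (25.9477, 17.9512) (31.876, 13.94) (40.0585, 13.8095)]  |A|=185.576
10. ⊥bis P5·P9 via (36.79,19.15): [(38.7073, 18.4422) (26.8536, 22.8181) (25.9477, 17.9512) (31.876, 13.94) (40.0585, 13.8095)]  |A|=76.7393
11. canonical 5-gon: [(38.7073, 18.4422) (26.8536, 22.8181) (25.9477, 17.9512) (31.876, 13.94) (40.0585, 13.8095)]
12. shoelace: 76.7393

Area of P5's cell: 76.7393 (5 vertices)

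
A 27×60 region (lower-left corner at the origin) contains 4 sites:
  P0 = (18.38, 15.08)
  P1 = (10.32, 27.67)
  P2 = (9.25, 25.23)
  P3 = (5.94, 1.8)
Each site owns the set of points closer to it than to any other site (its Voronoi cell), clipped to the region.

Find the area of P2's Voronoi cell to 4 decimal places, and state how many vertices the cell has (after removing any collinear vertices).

Area of P2's cell: 175.2904 (4 vertices)

1. box [0,27]×[0,60]: [(0, 0) (27, 0) (27, 60) (0, 60)]
2. ⊥bis P2·P0 via (13.815,20.155): [(0, 7.7283) (27, 32.015) (27, 60) (0, 60)]  |A|=1083.4653
3. ⊥bis P2·P1 via (9.785,26.45): [(0, 30.741) (0, 7.7283) (17.1989, 23.1988)]  |A|=197.896
4. ⊥bis P2·P3 via (7.595,13.515): [(0, 30.741) (0, 14.588) (6.5909, 13.6569) (17.1989, 23.1988)]  |A|=175.2904
5. canonical 4-gon: [(0, 30.741) (0, 14.588) (6.5909, 13.6569) (17.1989, 23.1988)]
6. shoelace: 175.2904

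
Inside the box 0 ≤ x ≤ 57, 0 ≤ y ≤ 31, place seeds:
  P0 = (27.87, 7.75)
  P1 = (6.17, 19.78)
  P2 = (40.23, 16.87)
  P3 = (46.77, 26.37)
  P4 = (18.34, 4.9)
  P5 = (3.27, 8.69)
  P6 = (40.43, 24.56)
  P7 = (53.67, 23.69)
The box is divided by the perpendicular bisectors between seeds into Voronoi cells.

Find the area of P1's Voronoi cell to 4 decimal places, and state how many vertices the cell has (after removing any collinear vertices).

Area of P1's cell: 354.1963 (6 vertices)

1. box [0,57]×[0,31]: [(0, 0) (57, 0) (57, 31) (0, 31)]
2. ⊥bis P1·P0 via (17.02,13.765): [(0, 0) (9.389, 0) (26.5747, 31) (0, 31)]  |A|=557.4372
3. ⊥bis P1·P2 via (23.2,18.325): [(0, 0) (9.389, 0) (23.8654, 26.1128) (24.2829, 31) (0, 31)]  |A|=551.8371
4. ⊥bis P1·P3 via (26.47,23.075): [(0, 0) (9.389, 0) (23.8654, 26.1128) (24.2829, 31) (0, 31)]  |A|=551.8371
5. ⊥bis P1·P4 via (12.255,12.34): [(0, 2.3169) (19.5274, 18.2879) (23.8654, 26.1128) (24.2829, 31) (0, 31)]  |A|=443.3627
6. ⊥bis P1·P5 via (4.72,14.235): [(0, 15.4693) (12.1852, 12.2829) (19.5274, 18.2879) (23.8654, 26.1128) (24.2829, 31) (0, 31)]  |A|=363.231
7. ⊥bis P1·P6 via (23.3,22.17): [(0, 15.4693) (12.1852, 12.2829) (19.5274, 18.2879) (22.9742, 24.5053) (22.068, 31) (0, 31)]  |A|=354.1963
8. ⊥bis P1·P7 via (29.92,21.735): [(0, 15.4693) (12.1852, 12.2829) (19.5274, 18.2879) (22.9742, 24.5053) (22.068, 31) (0, 31)]  |A|=354.1963
9. canonical 6-gon: [(0, 15.4693) (12.1852, 12.2829) (19.5274, 18.2879) (22.9742, 24.5053) (22.068, 31) (0, 31)]
10. shoelace: 354.1963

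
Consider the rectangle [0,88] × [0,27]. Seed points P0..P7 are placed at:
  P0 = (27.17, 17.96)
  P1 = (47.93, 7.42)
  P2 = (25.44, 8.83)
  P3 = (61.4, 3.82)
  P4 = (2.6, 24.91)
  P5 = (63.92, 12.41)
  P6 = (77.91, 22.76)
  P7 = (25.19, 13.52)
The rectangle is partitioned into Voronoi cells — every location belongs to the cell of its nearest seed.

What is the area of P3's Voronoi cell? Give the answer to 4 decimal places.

1. box [0,88]×[0,27]: [(0, 0) (88, 0) (88, 27) (0, 27)]
2. ⊥bis P3·P0 via (44.285,10.89): [(39.7865, 0) (88, 0) (88, 27) (50.9398, 27)]  |A|=1151.1947
3. ⊥bis P3·P1 via (54.665,5.62): [(53.163, 0) (88, 0) (88, 27) (60.379, 27)]  |A|=843.1826
4. ⊥bis P3·P2 via (43.42,6.325): [(53.163, 0) (88, 0) (88, 27) (60.379, 27)]  |A|=843.1826
5. ⊥bis P3·P4 via (32,14.365): [(53.163, 0) (88, 0) (88, 27) (60.379, 27)]  |A|=843.1826
6. ⊥bis P3·P5 via (62.66,8.115): [(55.8646, 10.1085) (53.163, 0) (88, 0) (88, 0.6811)]  |A|=187.0198
7. ⊥bis P3·P6 via (69.655,13.29): [(82.1513, 2.3969) (55.8646, 10.1085) (53.163, 0) (84.9011, 0)]  |A|=181.314
8. ⊥bis P3·P7 via (43.295,8.67): [(82.1513, 2.3969) (55.8646, 10.1085) (53.163, 0) (84.9011, 0)]  |A|=181.314
9. canonical 4-gon: [(82.1513, 2.3969) (55.8646, 10.1085) (53.163, 0) (84.9011, 0)]
10. shoelace: 181.314

Area of P3's cell: 181.3140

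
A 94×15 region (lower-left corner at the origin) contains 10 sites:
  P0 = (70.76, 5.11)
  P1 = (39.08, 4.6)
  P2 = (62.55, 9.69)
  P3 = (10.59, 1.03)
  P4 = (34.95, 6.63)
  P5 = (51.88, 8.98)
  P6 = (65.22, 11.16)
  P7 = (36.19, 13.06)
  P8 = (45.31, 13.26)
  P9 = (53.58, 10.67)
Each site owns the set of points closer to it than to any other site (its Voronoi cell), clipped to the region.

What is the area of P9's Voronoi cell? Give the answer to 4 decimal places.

1. box [0,94]×[0,15]: [(0, 0) (94, 0) (94, 15) (0, 15)]
2. ⊥bis P9·P0 via (62.17,7.89): [(0, 0) (59.6165, 0) (64.471, 15) (0, 15)]  |A|=930.6568
3. ⊥bis P9·P1 via (46.33,7.635): [(49.5262, 0) (59.6165, 0) (64.471, 15) (43.2469, 15)]  |A|=234.859
4. ⊥bis P9·P2 via (58.065,10.18): [(49.5262, 0) (56.9528, 0) (58.5916, 15) (43.2469, 15)]  |A|=170.7853
5. ⊥bis P9·P3 via (32.085,5.85): [(49.5262, 0) (56.9528, 0) (58.5916, 15) (43.2469, 15)]  |A|=170.7853
6. ⊥bis P9·P4 via (44.265,8.65): [(49.5262, 0) (56.9528, 0) (58.5916, 15) (43.2469, 15)]  |A|=170.7853
7. ⊥bis P9·P5 via (52.73,9.825): [(57.5018, 5.025) (58.5916, 15) (47.5854, 15)]  |A|=54.8934
8. ⊥bis P9·P6 via (59.4,10.915): [(57.5018, 5.025) (58.5916, 15) (47.5854, 15)]  |A|=54.8934
9. ⊥bis P9·P7 via (44.885,11.865): [(57.5018, 5.025) (58.5916, 15) (47.5854, 15)]  |A|=54.8934
10. ⊥bis P9·P8 via (49.445,11.965): [(49.7223, 12.8505) (57.5018, 5.025) (58.5916, 15) (50.3955, 15)]  |A|=51.8733
11. canonical 4-gon: [(49.7223, 12.8505) (57.5018, 5.025) (58.5916, 15) (50.3955, 15)]
12. shoelace: 51.8733

Area of P9's cell: 51.8733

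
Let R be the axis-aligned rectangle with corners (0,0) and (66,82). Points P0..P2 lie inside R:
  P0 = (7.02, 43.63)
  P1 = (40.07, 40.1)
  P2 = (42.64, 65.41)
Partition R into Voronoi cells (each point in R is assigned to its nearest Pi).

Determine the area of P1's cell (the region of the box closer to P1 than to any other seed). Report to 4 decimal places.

Area of P1's cell: 2310.0619

1. box [0,66]×[0,82]: [(0, 0) (66, 0) (66, 82) (0, 82)]
2. ⊥bis P1·P0 via (23.545,41.865): [(19.0735, 0) (66, 0) (66, 82) (27.8317, 82)]  |A|=3488.8859
3. ⊥bis P1·P2 via (41.355,52.755): [(24.8867, 54.4272) (19.0735, 0) (66, 0) (66, 50.2525)]  |A|=2310.0619
4. canonical 4-gon: [(24.8867, 54.4272) (19.0735, 0) (66, 0) (66, 50.2525)]
5. shoelace: 2310.0619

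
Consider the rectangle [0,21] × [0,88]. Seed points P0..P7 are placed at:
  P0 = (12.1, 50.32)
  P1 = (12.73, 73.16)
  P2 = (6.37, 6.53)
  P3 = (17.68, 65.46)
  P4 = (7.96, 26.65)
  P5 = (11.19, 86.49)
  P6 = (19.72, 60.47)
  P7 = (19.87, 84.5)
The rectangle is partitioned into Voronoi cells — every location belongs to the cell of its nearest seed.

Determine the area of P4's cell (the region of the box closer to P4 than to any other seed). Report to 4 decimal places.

Area of P4's cell: 463.6033

1. box [0,21]×[0,88]: [(0, 0) (21, 0) (21, 88) (0, 88)]
2. ⊥bis P4·P0 via (10.03,38.485): [(0, 40.2393) (0, 0) (21, 0) (21, 36.5663)]  |A|=806.4587
3. ⊥bis P4·P1 via (10.345,49.905): [(0, 40.2393) (0, 0) (21, 0) (21, 36.5663)]  |A|=806.4587
4. ⊥bis P4·P2 via (7.165,16.59): [(0, 40.2393) (0, 17.1562) (21, 15.4967) (21, 36.5663)]  |A|=463.6033
5. ⊥bis P4·P3 via (12.82,46.055): [(0, 40.2393) (0, 17.1562) (21, 15.4967) (21, 36.5663)]  |A|=463.6033
6. ⊥bis P4·P5 via (9.575,56.57): [(0, 40.2393) (0, 17.1562) (21, 15.4967) (21, 36.5663)]  |A|=463.6033
7. ⊥bis P4·P6 via (13.84,43.56): [(0, 40.2393) (0, 17.1562) (21, 15.4967) (21, 36.5663)]  |A|=463.6033
8. ⊥bis P4·P7 via (13.915,55.575): [(0, 40.2393) (0, 17.1562) (21, 15.4967) (21, 36.5663)]  |A|=463.6033
9. canonical 4-gon: [(0, 40.2393) (0, 17.1562) (21, 15.4967) (21, 36.5663)]
10. shoelace: 463.6033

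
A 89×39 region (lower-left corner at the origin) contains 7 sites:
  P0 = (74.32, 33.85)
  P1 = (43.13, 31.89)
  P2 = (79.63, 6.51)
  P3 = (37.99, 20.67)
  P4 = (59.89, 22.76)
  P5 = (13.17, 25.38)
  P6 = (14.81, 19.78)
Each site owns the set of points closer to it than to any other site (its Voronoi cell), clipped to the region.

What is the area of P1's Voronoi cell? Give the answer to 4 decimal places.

Area of P1's cell: 328.7790

1. box [0,89]×[0,39]: [(0, 0) (89, 0) (89, 39) (0, 39)]
2. ⊥bis P1·P0 via (58.725,32.87): [(0, 0) (60.7906, 0) (58.3398, 39) (0, 39)]  |A|=2323.042
3. ⊥bis P1·P2 via (61.38,19.2): [(0, 0) (48.0294, 0) (59.7329, 16.8312) (58.3398, 39) (0, 39)]  |A|=2215.6492
4. ⊥bis P1·P3 via (40.56,26.28): [(59.6898, 17.5164) (58.3398, 39) (12.7938, 39)]  |A|=489.2456
5. ⊥bis P1·P4 via (51.51,27.325): [(48.8675, 22.4742) (57.8699, 39) (12.7938, 39)]  |A|=372.4593
6. ⊥bis P1·P5 via (28.15,28.635): [(27.3464, 32.3333) (48.8675, 22.4742) (57.8699, 39) (25.8978, 39)]  |A|=328.779
7. ⊥bis P1·P6 via (28.97,25.835): [(27.3464, 32.3333) (48.8675, 22.4742) (57.8699, 39) (25.8978, 39)]  |A|=328.779
8. canonical 4-gon: [(27.3464, 32.3333) (48.8675, 22.4742) (57.8699, 39) (25.8978, 39)]
9. shoelace: 328.779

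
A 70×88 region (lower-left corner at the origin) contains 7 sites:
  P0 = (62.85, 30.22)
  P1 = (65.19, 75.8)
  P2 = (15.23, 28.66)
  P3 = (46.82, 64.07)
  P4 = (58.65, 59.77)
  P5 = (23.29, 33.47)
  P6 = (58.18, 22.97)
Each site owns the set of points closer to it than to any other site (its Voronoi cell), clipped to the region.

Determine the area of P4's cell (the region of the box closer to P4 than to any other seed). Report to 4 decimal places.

1. box [0,70]×[0,88]: [(0, 0) (70, 0) (70, 88) (0, 88)]
2. ⊥bis P4·P0 via (60.75,44.995): [(0, 36.3605) (70, 46.3097) (70, 88) (0, 88)]  |A|=3266.5429
3. ⊥bis P4·P1 via (61.92,67.785): [(0, 36.3605) (70, 46.3097) (70, 64.4885) (12.3716, 88) (0, 88)]  |A|=2589.0774
4. ⊥bis P4·P2 via (36.94,44.215): [(38.6334, 41.8515) (70, 46.3097) (70, 64.4885) (12.3716, 88) (5.5685, 88)]  |A|=1463.0837
5. ⊥bis P4·P3 via (52.735,61.92): [(45.8113, 42.8717) (70, 46.3097) (70, 64.4885) (55.7777, 70.291)]  |A|=443.7577
6. ⊥bis P4·P5 via (40.97,46.62): [(45.8113, 42.8717) (70, 46.3097) (70, 64.4885) (55.7777, 70.291)]  |A|=443.7577
7. ⊥bis P4·P6 via (58.415,41.37): [(45.8113, 42.8717) (70, 46.3097) (70, 64.4885) (55.7777, 70.291)]  |A|=443.7577
8. canonical 4-gon: [(45.8113, 42.8717) (70, 46.3097) (70, 64.4885) (55.7777, 70.291)]
9. shoelace: 443.7577

Area of P4's cell: 443.7577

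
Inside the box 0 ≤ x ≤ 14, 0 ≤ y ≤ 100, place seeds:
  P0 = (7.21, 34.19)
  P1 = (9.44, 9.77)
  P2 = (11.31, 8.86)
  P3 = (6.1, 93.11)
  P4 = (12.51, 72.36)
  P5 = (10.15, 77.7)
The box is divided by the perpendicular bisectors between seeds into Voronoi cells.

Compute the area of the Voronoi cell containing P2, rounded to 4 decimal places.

Area of P2's cell: 68.3808

1. box [0,14]×[0,100]: [(0, 0) (14, 0) (14, 100) (0, 100)]
2. ⊥bis P2·P0 via (9.26,21.525): [(0, 20.0261) (0, 0) (14, 0) (14, 22.2922)]  |A|=296.2286
3. ⊥bis P2·P1 via (10.375,9.315): [(5.842, 0) (14, 0) (14, 16.7642)]  |A|=68.3808
4. ⊥bis P2·P3 via (8.705,50.985): [(5.842, 0) (14, 0) (14, 16.7642)]  |A|=68.3808
5. ⊥bis P2·P4 via (11.91,40.61): [(5.842, 0) (14, 0) (14, 16.7642)]  |A|=68.3808
6. ⊥bis P2·P5 via (10.73,43.28): [(5.842, 0) (14, 0) (14, 16.7642)]  |A|=68.3808
7. canonical 3-gon: [(5.842, 0) (14, 0) (14, 16.7642)]
8. shoelace: 68.3808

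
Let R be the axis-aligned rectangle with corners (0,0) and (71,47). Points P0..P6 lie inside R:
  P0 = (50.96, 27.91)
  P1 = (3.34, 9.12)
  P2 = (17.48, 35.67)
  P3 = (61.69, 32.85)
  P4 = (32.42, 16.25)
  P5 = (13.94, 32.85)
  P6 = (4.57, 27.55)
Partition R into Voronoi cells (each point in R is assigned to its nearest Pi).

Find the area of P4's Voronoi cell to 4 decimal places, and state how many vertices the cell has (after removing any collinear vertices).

1. box [0,71]×[0,47]: [(0, 0) (71, 0) (71, 47) (0, 47)]
2. ⊥bis P4·P0 via (41.69,22.08): [(0, 0) (55.5763, 0) (26.0176, 47) (0, 47)]  |A|=1917.4565
3. ⊥bis P4·P1 via (17.88,12.685): [(20.9902, 0) (55.5763, 0) (26.0176, 47) (9.4665, 47)]  |A|=1201.7256
4. ⊥bis P4·P2 via (24.95,25.96): [(16.2636, 19.2775) (20.9902, 0) (55.5763, 0) (34.5871, 33.3739)]  |A|=787.0676
5. ⊥bis P4·P3 via (47.055,24.55): [(16.2636, 19.2775) (20.9902, 0) (55.5763, 0) (34.5871, 33.3739)]  |A|=787.0676
6. ⊥bis P4·P5 via (23.18,24.55): [(23.3205, 24.7064) (16.7311, 17.3708) (20.9902, 0) (55.5763, 0) (34.5871, 33.3739)]  |A|=779.0709
7. ⊥bis P4·P6 via (18.495,21.9): [(23.3205, 24.7064) (16.7311, 17.3708) (20.9902, 0) (55.5763, 0) (34.5871, 33.3739)]  |A|=779.0709
8. canonical 5-gon: [(23.3205, 24.7064) (16.7311, 17.3708) (20.9902, 0) (55.5763, 0) (34.5871, 33.3739)]
9. shoelace: 779.0709

Area of P4's cell: 779.0709 (5 vertices)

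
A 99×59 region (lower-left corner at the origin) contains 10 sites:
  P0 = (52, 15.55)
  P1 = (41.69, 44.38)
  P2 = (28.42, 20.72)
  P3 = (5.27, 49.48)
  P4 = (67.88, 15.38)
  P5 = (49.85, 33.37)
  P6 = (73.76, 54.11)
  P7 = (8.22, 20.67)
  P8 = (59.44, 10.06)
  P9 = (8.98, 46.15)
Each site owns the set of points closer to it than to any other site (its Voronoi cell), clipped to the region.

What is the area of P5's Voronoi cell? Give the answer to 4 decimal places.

Area of P5's cell: 460.5615

1. box [0,99]×[0,59]: [(0, 0) (99, 0) (99, 59) (0, 59)]
2. ⊥bis P5·P0 via (50.925,24.46): [(0, 18.3159) (99, 30.2603) (99, 59) (0, 59)]  |A|=3436.4808
3. ⊥bis P5·P1 via (45.77,38.875): [(21.5361, 20.9142) (99, 30.2603) (99, 59) (72.924, 59)]  |A|=1609.7079
4. ⊥bis P5·P2 via (39.135,27.045): [(36.2964, 31.8537) (41.3433, 23.304) (99, 30.2603) (99, 59) (72.924, 59)]  |A|=1519.0041
5. ⊥bis P5·P3 via (27.56,41.425): [(36.2964, 31.8537) (41.3433, 23.304) (99, 30.2603) (99, 59) (72.924, 59)]  |A|=1519.0041
6. ⊥bis P5·P4 via (58.865,24.375): [(36.2964, 31.8537) (41.3433, 23.304) (60.0481, 25.5607) (93.4132, 59) (72.924, 59)]  |A|=865.8611
7. ⊥bis P5·P6 via (61.805,43.74): [(58.0989, 48.0125) (36.2964, 31.8537) (41.3433, 23.304) (60.0481, 25.5607) (69.4235, 34.957)]  |A|=460.5615
8. ⊥bis P5·P7 via (29.035,27.02): [(58.0989, 48.0125) (36.2964, 31.8537) (41.3433, 23.304) (60.0481, 25.5607) (69.4235, 34.957)]  |A|=460.5615
9. ⊥bis P5·P8 via (54.645,21.715): [(58.0989, 48.0125) (36.2964, 31.8537) (41.3433, 23.304) (60.0481, 25.5607) (69.4235, 34.957)]  |A|=460.5615
10. ⊥bis P5·P9 via (29.415,39.76): [(58.0989, 48.0125) (36.2964, 31.8537) (41.3433, 23.304) (60.0481, 25.5607) (69.4235, 34.957)]  |A|=460.5615
11. canonical 5-gon: [(58.0989, 48.0125) (36.2964, 31.8537) (41.3433, 23.304) (60.0481, 25.5607) (69.4235, 34.957)]
12. shoelace: 460.5615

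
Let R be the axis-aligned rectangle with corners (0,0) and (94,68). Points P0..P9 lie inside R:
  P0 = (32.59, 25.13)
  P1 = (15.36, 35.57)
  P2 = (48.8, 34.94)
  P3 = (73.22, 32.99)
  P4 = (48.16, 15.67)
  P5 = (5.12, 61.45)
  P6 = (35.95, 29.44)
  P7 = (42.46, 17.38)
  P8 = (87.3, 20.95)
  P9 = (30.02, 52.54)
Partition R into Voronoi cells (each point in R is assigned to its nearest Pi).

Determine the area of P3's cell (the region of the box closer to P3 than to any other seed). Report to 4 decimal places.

Area of P3's cell: 1345.2769

1. box [0,94]×[0,68]: [(0, 0) (94, 0) (94, 68) (0, 68)]
2. ⊥bis P3·P0 via (52.905,29.06): [(58.5267, 0) (94, 0) (94, 68) (45.3719, 68)]  |A|=2859.4448
3. ⊥bis P3·P1 via (44.29,34.28): [(45.7146, 66.2287) (58.5267, 0) (94, 0) (94, 68) (45.7936, 68)]  |A|=2859.0713
4. ⊥bis P3·P2 via (61.01,33.965): [(58.3647, 0.8377) (58.5267, 0) (94, 0) (94, 68) (63.7278, 68)]  |A|=2243.0341
5. ⊥bis P3·P4 via (60.69,24.33): [(60.2872, 24.9129) (77.5055, 0) (94, 0) (94, 68) (63.7278, 68)]  |A|=2003.8711
6. ⊥bis P3·P5 via (39.17,47.22): [(60.2872, 24.9129) (77.5055, 0) (94, 0) (94, 68) (63.7278, 68)]  |A|=2003.8711
7. ⊥bis P3·P6 via (54.585,31.215): [(60.2872, 24.9129) (77.5055, 0) (94, 0) (94, 68) (63.7278, 68)]  |A|=2003.8711
8. ⊥bis P3·P7 via (57.84,25.185): [(60.2872, 24.9129) (77.5055, 0) (94, 0) (94, 68) (63.7278, 68)]  |A|=2003.8711
9. ⊥bis P3·P8 via (80.26,26.97): [(60.2872, 24.9129) (68.4283, 13.1336) (94, 43.038) (94, 68) (63.7278, 68)]  |A|=1345.2769
10. ⊥bis P3·P9 via (51.62,42.765): [(60.2872, 24.9129) (68.4283, 13.1336) (94, 43.038) (94, 68) (63.7278, 68)]  |A|=1345.2769
11. canonical 5-gon: [(60.2872, 24.9129) (68.4283, 13.1336) (94, 43.038) (94, 68) (63.7278, 68)]
12. shoelace: 1345.2769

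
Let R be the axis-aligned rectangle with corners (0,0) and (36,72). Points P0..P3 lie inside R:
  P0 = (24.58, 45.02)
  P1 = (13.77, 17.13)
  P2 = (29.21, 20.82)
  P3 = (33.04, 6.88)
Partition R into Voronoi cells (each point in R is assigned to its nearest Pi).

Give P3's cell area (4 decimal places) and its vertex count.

1. box [0,36]×[0,72]: [(0, 0) (36, 0) (36, 72) (0, 72)]
2. ⊥bis P3·P0 via (28.81,25.95): [(0, 19.5595) (0, 0) (36, 0) (36, 27.5448)]  |A|=847.8787
3. ⊥bis P3·P1 via (23.405,12.005): [(31.0918, 26.4561) (17.0194, 0) (36, 0) (36, 27.5448)]  |A|=318.6753
4. ⊥bis P3·P2 via (31.125,13.85): [(23.233, 11.6817) (17.0194, 0) (36, 0) (36, 15.1894)]  |A|=207.8243
5. canonical 4-gon: [(23.233, 11.6817) (17.0194, 0) (36, 0) (36, 15.1894)]
6. shoelace: 207.8243

Area of P3's cell: 207.8243 (4 vertices)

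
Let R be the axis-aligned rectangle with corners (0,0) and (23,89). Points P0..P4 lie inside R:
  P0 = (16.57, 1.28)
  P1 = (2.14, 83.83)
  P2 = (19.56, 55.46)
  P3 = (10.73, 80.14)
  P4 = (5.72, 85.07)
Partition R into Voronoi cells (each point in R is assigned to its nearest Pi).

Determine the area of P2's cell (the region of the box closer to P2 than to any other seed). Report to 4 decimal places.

Area of P2's cell: 868.5627

1. box [0,23]×[0,89]: [(0, 0) (23, 0) (23, 89) (0, 89)]
2. ⊥bis P2·P0 via (18.065,28.37): [(0, 29.3669) (23, 28.0977) (23, 89) (0, 89)]  |A|=1386.1571
3. ⊥bis P2·P1 via (10.85,69.645): [(0, 62.9828) (0, 29.3669) (23, 28.0977) (23, 77.1055)]  |A|=950.1719
4. ⊥bis P2·P3 via (15.145,67.8): [(0, 62.3814) (0, 29.3669) (23, 28.0977) (23, 70.6104)]  |A|=868.5627
5. ⊥bis P2·P4 via (12.64,70.265): [(0, 62.3814) (0, 29.3669) (23, 28.0977) (23, 70.6104)]  |A|=868.5627
6. canonical 4-gon: [(0, 62.3814) (0, 29.3669) (23, 28.0977) (23, 70.6104)]
7. shoelace: 868.5627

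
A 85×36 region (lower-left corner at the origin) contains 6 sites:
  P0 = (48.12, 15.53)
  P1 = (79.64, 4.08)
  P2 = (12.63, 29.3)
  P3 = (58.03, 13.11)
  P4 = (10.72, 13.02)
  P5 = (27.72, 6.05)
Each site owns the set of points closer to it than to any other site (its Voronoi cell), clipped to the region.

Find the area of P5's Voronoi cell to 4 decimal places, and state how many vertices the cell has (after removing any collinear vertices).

1. box [0,85]×[0,36]: [(0, 0) (85, 0) (85, 36) (0, 36)]
2. ⊥bis P5·P0 via (37.92,10.79): [(0, 0) (42.9342, 0) (26.2048, 36) (0, 36)]  |A|=1244.5009
3. ⊥bis P5·P1 via (53.68,5.065): [(0, 0) (42.9342, 0) (26.2048, 36) (0, 36)]  |A|=1244.5009
4. ⊥bis P5·P2 via (20.175,17.675): [(0, 4.5808) (0, 0) (42.9342, 0) (31.35, 24.9279)]  |A|=606.9341
5. ⊥bis P5·P3 via (42.875,9.58): [(0, 4.5808) (0, 0) (42.9342, 0) (31.35, 24.9279)]  |A|=606.9341
6. ⊥bis P5·P4 via (19.22,9.535): [(23.4212, 19.7819) (15.3106, 0) (42.9342, 0) (31.35, 24.9279)]  |A|=401.8534
7. canonical 4-gon: [(23.4212, 19.7819) (15.3106, 0) (42.9342, 0) (31.35, 24.9279)]
8. shoelace: 401.8534

Area of P5's cell: 401.8534 (4 vertices)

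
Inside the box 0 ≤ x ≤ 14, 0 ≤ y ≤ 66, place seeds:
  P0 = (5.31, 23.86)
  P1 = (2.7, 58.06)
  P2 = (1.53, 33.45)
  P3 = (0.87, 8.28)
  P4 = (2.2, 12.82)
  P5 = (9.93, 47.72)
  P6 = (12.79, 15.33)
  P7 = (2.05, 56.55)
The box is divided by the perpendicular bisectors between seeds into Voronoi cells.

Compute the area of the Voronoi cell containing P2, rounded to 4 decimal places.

Area of P2's cell: 136.7985

1. box [0,14]×[0,66]: [(0, 0) (14, 0) (14, 66) (0, 66)]
2. ⊥bis P2·P0 via (3.42,28.655): [(0, 27.307) (14, 32.8252) (14, 66) (0, 66)]  |A|=503.0747
3. ⊥bis P2·P1 via (2.115,45.755): [(0, 45.8556) (0, 27.307) (14, 32.8252) (14, 45.19)]  |A|=216.3933
4. ⊥bis P2·P3 via (1.2,20.865): [(0, 45.8556) (0, 27.307) (14, 32.8252) (14, 45.19)]  |A|=216.3933
5. ⊥bis P2·P4 via (1.865,23.135): [(0, 45.8556) (0, 27.307) (14, 32.8252) (14, 45.19)]  |A|=216.3933
6. ⊥bis P2·P5 via (5.73,40.585): [(0, 43.958) (0, 27.307) (14, 32.8252) (14, 35.7169)]  |A|=136.7985
7. ⊥bis P2·P6 via (7.16,24.39): [(0, 43.958) (0, 27.307) (14, 32.8252) (14, 35.7169)]  |A|=136.7985
8. ⊥bis P2·P7 via (1.79,45): [(0, 43.958) (0, 27.307) (14, 32.8252) (14, 35.7169)]  |A|=136.7985
9. canonical 4-gon: [(0, 43.958) (0, 27.307) (14, 32.8252) (14, 35.7169)]
10. shoelace: 136.7985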